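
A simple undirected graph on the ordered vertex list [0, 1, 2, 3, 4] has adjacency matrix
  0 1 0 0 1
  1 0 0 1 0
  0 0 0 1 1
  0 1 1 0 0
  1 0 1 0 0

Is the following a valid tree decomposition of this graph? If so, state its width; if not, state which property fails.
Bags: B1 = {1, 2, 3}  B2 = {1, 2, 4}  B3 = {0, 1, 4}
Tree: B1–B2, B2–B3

Yes; width 2.

Every vertex of G appears in some bag (union = {0, 1, 2, 3, 4}); every edge is covered by a bag; and for each vertex v the set of bags containing v is connected in the bag tree. The decomposition is therefore valid. The largest bag has 3 vertices, so the width is 2.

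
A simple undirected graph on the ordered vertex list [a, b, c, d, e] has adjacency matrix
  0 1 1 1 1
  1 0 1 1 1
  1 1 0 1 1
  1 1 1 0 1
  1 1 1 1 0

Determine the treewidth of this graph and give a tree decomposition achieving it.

Treewidth 4.
One optimal decomposition is:
Bags: B1 = {a, b, c, d, e}
Tree: (single bag)

With just one bag of size 5, the width is 5 − 1 = 4, so tw(G) ≤ 4. Conversely, {a, b, c, d, e} is a clique of size 5, and the vertices of any clique must share a bag in every tree decomposition; so some bag has ≥ 5 vertices and tw(G) ≥ 4. Combining the bounds, tw(G) = 4.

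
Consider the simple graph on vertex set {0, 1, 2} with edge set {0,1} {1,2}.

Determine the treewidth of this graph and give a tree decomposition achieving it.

Treewidth 1.
One optimal decomposition is:
Bags: B1 = {0, 1}  B2 = {1, 2}
Tree: B1–B2

Every bag has size at most 2, so the width is 2 − 1 = 1 and tw(G) ≤ 1. G has an edge, so its treewidth is at least 1. Combining the bounds, tw(G) = 1.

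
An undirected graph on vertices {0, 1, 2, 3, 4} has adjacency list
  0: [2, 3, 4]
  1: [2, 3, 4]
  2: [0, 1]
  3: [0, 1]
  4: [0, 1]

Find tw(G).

2

A width-2 tree decomposition is:
Bags: B1 = {0, 1, 2}  B2 = {0, 1, 3}  B3 = {0, 1, 4}
Tree: B1–B2, B2–B3
Each bag holds 3 vertices, so the decomposition has width 2, which upper-bounds the treewidth. Since 2–0–3–1–2 is a cycle in G, G is not acyclic. Forests are exactly the graphs of treewidth ≤ 1, so tw(G) ≥ 2. The upper and lower bounds meet at 2, so that is the treewidth.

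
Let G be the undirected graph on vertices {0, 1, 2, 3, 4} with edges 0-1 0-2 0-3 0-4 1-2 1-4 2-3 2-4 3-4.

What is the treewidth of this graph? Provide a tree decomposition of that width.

Every bag has size at most 4, so the width is 4 − 1 = 3 and tw(G) ≤ 3. For the lower bound, the 4 vertices {0, 1, 2, 4} are pairwise adjacent, and any tree decomposition puts a clique entirely inside one bag — forcing width ≥ 3. Combining the bounds, tw(G) = 3.

Treewidth 3.
One such decomposition:
Bags: B1 = {0, 1, 2, 4}  B2 = {0, 2, 3, 4}
Tree: B1–B2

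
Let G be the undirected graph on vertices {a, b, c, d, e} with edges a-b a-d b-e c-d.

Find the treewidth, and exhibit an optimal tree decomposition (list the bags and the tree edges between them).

Treewidth 1.
One such decomposition:
Bags: B1 = {c, d}  B2 = {a, d}  B3 = {a, b}  B4 = {b, e}
Tree: B1–B2, B2–B3, B3–B4

Each bag holds 2 vertices, so the decomposition has width 1, which upper-bounds the treewidth. G has an edge, so its treewidth is at least 1. The upper and lower bounds meet at 1, so that is the treewidth.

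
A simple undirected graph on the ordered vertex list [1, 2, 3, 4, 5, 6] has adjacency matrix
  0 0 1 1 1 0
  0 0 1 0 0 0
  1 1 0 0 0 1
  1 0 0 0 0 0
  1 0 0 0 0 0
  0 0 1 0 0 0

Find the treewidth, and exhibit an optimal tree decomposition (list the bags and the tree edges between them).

The largest bag has 2 vertices, giving width 1; this decomposition certifies tw(G) ≤ 1. G has an edge, so its treewidth is at least 1. The upper and lower bounds meet at 1, so that is the treewidth.

Treewidth 1.
Bags: B1 = {1, 4}  B2 = {1, 3}  B3 = {1, 5}  B4 = {2, 3}  B5 = {3, 6}
Tree: B1–B2, B1–B3, B2–B4, B4–B5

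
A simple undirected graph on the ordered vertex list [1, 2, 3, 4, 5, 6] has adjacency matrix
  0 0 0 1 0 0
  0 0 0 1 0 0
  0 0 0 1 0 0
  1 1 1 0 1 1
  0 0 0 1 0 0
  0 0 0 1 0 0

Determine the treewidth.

A width-1 tree decomposition is:
Bags: B1 = {3, 4}  B2 = {4, 6}  B3 = {1, 4}  B4 = {2, 4}  B5 = {4, 5}
Tree: B1–B2, B2–B3, B2–B4, B4–B5
Every bag has size at most 2, so the width is 2 − 1 = 1 and tw(G) ≤ 1. Any graph with an edge has treewidth ≥ 1, and G has the edge 3–4. The upper and lower bounds meet at 1, so that is the treewidth.

1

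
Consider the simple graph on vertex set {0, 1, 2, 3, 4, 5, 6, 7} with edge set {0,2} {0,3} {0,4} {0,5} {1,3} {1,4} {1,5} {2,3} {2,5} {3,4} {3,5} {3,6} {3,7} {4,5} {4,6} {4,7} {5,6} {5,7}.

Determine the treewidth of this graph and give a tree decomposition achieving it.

Treewidth 3.
Bags: B1 = {1, 3, 4, 5}  B2 = {3, 4, 5, 7}  B3 = {3, 4, 5, 6}  B4 = {0, 3, 4, 5}  B5 = {0, 2, 3, 5}
Tree: B1–B2, B1–B3, B1–B4, B4–B5

The largest bag has 4 vertices, giving width 3; this decomposition certifies tw(G) ≤ 3. On the other hand G contains the 4-clique {0, 2, 3, 5}. A clique must lie in a single bag of any decomposition, so no decomposition can have width below 3. The upper and lower bounds meet at 3, so that is the treewidth.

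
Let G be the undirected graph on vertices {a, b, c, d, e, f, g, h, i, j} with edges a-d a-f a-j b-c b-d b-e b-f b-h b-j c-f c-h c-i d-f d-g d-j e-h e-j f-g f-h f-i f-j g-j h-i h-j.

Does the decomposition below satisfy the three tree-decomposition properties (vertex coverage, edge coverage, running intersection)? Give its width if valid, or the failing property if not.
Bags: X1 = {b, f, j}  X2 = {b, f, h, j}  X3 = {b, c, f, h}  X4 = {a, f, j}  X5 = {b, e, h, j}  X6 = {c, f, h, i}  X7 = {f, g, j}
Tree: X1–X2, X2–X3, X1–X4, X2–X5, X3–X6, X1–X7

No — vertex d appears in no bag.

A tree decomposition must satisfy three properties: every vertex lies in some bag; for every edge, both endpoints lie together in some bag; and for every vertex, the bags containing it form a connected subtree. Here vertex d appears in no bag, so the decomposition is invalid.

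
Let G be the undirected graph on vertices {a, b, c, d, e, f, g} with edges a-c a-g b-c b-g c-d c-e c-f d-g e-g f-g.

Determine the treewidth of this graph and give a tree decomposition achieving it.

Every bag has size at most 3, so the width is 3 − 1 = 2 and tw(G) ≤ 2. Since c–d–g–e–c is a cycle in G, G is not acyclic. Forests are exactly the graphs of treewidth ≤ 1, so tw(G) ≥ 2. Therefore the treewidth is 2.

Treewidth 2.
One such decomposition:
Bags: B1 = {c, d, g}  B2 = {c, e, g}  B3 = {a, c, g}  B4 = {b, c, g}  B5 = {c, f, g}
Tree: B1–B2, B2–B3, B3–B4, B4–B5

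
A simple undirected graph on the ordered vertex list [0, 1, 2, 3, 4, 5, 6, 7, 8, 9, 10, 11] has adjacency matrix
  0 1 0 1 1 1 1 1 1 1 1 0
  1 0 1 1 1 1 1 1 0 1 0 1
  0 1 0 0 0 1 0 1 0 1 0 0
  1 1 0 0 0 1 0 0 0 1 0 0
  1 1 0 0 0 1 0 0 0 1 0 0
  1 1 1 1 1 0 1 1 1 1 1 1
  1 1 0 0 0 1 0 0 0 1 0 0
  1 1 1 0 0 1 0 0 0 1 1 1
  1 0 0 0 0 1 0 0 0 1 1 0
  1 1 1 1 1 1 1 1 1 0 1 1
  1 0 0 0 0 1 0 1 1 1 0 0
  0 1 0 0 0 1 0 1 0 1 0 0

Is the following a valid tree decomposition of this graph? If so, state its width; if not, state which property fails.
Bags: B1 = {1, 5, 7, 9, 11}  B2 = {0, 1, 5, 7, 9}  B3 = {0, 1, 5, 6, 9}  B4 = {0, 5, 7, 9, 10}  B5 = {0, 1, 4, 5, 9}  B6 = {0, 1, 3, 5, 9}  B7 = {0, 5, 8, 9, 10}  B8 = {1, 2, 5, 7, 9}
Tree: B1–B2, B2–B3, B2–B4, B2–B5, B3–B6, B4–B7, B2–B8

Yes; width 4.

Every vertex of G appears in some bag (union = {0, 1, 2, 3, 4, 5, 6, 7, 8, 9, 10, 11}); every edge is covered by a bag; and for each vertex v the set of bags containing v is connected in the bag tree. The decomposition is therefore valid. The largest bag has 5 vertices, so the width is 4.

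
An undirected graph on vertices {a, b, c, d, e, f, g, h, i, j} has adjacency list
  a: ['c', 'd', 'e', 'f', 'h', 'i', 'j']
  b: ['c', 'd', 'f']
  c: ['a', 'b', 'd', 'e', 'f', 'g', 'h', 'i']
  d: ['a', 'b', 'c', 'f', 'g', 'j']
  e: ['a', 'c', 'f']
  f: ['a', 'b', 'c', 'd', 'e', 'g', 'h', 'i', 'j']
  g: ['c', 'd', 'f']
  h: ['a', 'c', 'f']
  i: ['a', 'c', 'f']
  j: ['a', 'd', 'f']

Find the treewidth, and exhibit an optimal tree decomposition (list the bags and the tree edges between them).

Every bag has size at most 4, so the width is 4 − 1 = 3 and tw(G) ≤ 3. On the other hand G contains the 4-clique {a, d, f, j}. A clique must lie in a single bag of any decomposition, so no decomposition can have width below 3. Therefore the treewidth is 3.

Treewidth 3.
One optimal decomposition is:
Bags: B1 = {a, c, f, i}  B2 = {a, c, e, f}  B3 = {a, c, d, f}  B4 = {b, c, d, f}  B5 = {a, c, f, h}  B6 = {a, d, f, j}  B7 = {c, d, f, g}
Tree: B1–B2, B1–B3, B3–B4, B1–B5, B3–B6, B4–B7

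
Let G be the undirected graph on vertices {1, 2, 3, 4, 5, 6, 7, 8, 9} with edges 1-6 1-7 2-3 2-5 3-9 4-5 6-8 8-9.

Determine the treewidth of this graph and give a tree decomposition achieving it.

Treewidth 1.
One optimal decomposition is:
Bags: B1 = {4, 5}  B2 = {2, 5}  B3 = {2, 3}  B4 = {3, 9}  B5 = {8, 9}  B6 = {6, 8}  B7 = {1, 6}  B8 = {1, 7}
Tree: B1–B2, B2–B3, B3–B4, B4–B5, B5–B6, B6–B7, B7–B8

Each bag holds 2 vertices, so the decomposition has width 1, which upper-bounds the treewidth. G has an edge, so its treewidth is at least 1. Combining the bounds, tw(G) = 1.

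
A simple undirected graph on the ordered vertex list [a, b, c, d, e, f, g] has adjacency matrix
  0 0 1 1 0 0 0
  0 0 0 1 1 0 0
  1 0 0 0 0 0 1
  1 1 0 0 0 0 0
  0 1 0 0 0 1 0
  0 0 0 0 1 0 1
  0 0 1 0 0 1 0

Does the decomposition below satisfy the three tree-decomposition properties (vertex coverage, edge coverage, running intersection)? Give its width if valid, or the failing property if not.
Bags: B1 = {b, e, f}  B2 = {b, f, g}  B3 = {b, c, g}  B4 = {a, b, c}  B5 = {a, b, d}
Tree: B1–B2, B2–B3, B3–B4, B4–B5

Every vertex of G appears in some bag (union = {a, b, c, d, e, f, g}); every edge is covered by a bag; and for each vertex v the set of bags containing v is connected in the bag tree. The decomposition is therefore valid. The largest bag has 3 vertices, so the width is 2.

Yes; width 2.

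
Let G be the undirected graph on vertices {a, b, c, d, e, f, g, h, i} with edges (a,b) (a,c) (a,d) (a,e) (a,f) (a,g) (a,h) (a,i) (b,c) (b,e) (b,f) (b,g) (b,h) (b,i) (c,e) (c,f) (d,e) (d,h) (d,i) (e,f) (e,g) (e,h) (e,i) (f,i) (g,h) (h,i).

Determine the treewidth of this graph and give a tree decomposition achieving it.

Treewidth 4.
One such decomposition:
Bags: B1 = {a, b, e, h, i}  B2 = {a, b, e, f, i}  B3 = {a, b, e, g, h}  B4 = {a, b, c, e, f}  B5 = {a, d, e, h, i}
Tree: B1–B2, B1–B3, B2–B4, B1–B5

Each bag holds 5 vertices, so the decomposition has width 4, which upper-bounds the treewidth. Conversely, {a, d, e, h, i} is a clique of size 5, and the vertices of any clique must share a bag in every tree decomposition; so some bag has ≥ 5 vertices and tw(G) ≥ 4. Hence tw(G) = 4 exactly.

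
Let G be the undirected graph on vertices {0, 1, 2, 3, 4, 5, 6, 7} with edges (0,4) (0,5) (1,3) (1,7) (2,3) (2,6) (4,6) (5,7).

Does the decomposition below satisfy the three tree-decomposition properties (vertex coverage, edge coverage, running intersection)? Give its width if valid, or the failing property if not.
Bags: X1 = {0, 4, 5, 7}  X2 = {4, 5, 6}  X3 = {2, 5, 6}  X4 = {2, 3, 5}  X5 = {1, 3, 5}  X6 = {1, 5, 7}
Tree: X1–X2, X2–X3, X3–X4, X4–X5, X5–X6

No — bags containing vertex 7 are not connected in the tree.

A tree decomposition must satisfy three properties: every vertex lies in some bag; for every edge, both endpoints lie together in some bag; and for every vertex, the bags containing it form a connected subtree. Here bags containing vertex 7 are not connected in the tree, so the decomposition is invalid.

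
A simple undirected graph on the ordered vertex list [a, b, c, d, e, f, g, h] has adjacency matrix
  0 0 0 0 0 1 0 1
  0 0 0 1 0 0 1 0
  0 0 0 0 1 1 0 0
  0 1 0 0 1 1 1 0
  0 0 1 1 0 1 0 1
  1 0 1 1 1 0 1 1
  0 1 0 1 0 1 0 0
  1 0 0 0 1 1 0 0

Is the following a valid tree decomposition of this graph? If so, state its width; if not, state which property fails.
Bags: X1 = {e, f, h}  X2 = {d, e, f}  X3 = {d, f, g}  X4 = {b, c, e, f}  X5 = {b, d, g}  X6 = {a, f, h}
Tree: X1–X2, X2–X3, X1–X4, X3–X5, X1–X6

A tree decomposition must satisfy three properties: every vertex lies in some bag; for every edge, both endpoints lie together in some bag; and for every vertex, the bags containing it form a connected subtree. Here bags containing vertex b are not connected in the tree, so the decomposition is invalid.

No — bags containing vertex b are not connected in the tree.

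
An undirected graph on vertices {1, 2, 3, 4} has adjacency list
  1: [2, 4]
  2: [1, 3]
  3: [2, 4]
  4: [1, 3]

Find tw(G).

2

A width-2 tree decomposition is:
Bags: B1 = {1, 2, 3}  B2 = {1, 3, 4}
Tree: B1–B2
The largest bag has 3 vertices, giving width 2; this decomposition certifies tw(G) ≤ 2. For the lower bound, G contains the cycle 1–2–3–4–1, so G is not a forest; only forests have treewidth ≤ 1, hence tw(G) ≥ 2. Hence tw(G) = 2 exactly.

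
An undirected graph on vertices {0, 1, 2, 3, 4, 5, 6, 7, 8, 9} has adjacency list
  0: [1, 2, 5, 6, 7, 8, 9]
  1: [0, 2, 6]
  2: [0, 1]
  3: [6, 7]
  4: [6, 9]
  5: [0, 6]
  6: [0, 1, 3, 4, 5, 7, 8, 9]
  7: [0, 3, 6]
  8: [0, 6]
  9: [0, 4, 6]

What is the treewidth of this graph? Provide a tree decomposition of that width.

Each bag holds 3 vertices, so the decomposition has width 2, which upper-bounds the treewidth. On the other hand G contains the 3-clique {0, 1, 2}. A clique must lie in a single bag of any decomposition, so no decomposition can have width below 2. Combining the bounds, tw(G) = 2.

Treewidth 2.
Bags: B1 = {0, 6, 8}  B2 = {0, 5, 6}  B3 = {0, 1, 6}  B4 = {0, 6, 9}  B5 = {0, 6, 7}  B6 = {0, 1, 2}  B7 = {3, 6, 7}  B8 = {4, 6, 9}
Tree: B1–B2, B2–B3, B1–B4, B3–B5, B3–B6, B5–B7, B4–B8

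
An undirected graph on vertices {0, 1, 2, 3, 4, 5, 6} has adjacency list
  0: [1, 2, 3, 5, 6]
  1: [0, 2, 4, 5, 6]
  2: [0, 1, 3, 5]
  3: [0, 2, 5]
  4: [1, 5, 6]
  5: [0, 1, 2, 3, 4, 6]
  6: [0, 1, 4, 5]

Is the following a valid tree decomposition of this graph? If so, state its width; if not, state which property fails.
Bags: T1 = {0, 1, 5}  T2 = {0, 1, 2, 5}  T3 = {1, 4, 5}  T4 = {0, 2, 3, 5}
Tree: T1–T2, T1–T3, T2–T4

No — vertex 6 appears in no bag.

A tree decomposition must satisfy three properties: every vertex lies in some bag; for every edge, both endpoints lie together in some bag; and for every vertex, the bags containing it form a connected subtree. Here vertex 6 appears in no bag, so the decomposition is invalid.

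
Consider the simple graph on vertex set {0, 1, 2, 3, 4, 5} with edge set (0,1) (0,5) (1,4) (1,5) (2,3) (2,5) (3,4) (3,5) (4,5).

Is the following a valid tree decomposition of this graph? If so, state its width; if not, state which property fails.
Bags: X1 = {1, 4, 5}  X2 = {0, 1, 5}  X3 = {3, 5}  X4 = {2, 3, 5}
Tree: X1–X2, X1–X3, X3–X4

A tree decomposition must satisfy three properties: every vertex lies in some bag; for every edge, both endpoints lie together in some bag; and for every vertex, the bags containing it form a connected subtree. Here edge (4,3) lies in no bag, so the decomposition is invalid.

No — edge (4,3) lies in no bag.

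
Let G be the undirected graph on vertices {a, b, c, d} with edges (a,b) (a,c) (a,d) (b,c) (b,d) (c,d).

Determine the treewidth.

3

A width-3 tree decomposition is:
Bags: B1 = {a, b, c, d}
Tree: (single bag)
With just one bag of size 4, the width is 4 − 1 = 3, so tw(G) ≤ 3. Conversely, {a, b, c, d} is a clique of size 4, and the vertices of any clique must share a bag in every tree decomposition; so some bag has ≥ 4 vertices and tw(G) ≥ 3. Combining the bounds, tw(G) = 3.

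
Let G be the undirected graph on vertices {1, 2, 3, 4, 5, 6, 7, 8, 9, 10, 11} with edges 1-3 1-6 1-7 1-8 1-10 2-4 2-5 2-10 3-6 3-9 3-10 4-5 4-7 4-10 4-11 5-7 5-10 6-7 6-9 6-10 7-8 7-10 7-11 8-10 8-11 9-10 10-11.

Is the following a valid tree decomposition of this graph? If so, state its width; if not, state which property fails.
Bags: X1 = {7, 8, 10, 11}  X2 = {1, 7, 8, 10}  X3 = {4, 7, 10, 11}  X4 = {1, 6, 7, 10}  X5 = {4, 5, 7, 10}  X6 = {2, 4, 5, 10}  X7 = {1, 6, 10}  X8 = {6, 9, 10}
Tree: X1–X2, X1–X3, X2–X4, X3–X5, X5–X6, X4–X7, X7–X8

No — vertex 3 appears in no bag.

A tree decomposition must satisfy three properties: every vertex lies in some bag; for every edge, both endpoints lie together in some bag; and for every vertex, the bags containing it form a connected subtree. Here vertex 3 appears in no bag, so the decomposition is invalid.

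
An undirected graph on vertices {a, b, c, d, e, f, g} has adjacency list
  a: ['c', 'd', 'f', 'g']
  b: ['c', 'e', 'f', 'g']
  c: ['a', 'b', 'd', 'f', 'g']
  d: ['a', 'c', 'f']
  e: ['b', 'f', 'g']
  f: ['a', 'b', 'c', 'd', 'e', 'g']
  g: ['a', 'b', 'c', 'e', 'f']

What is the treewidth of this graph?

3

A width-3 tree decomposition is:
Bags: B1 = {b, c, f, g}  B2 = {a, c, f, g}  B3 = {a, c, d, f}  B4 = {b, e, f, g}
Tree: B1–B2, B2–B3, B1–B4
Every bag has size at most 4, so the width is 4 − 1 = 3 and tw(G) ≤ 3. Conversely, {a, c, d, f} is a clique of size 4, and the vertices of any clique must share a bag in every tree decomposition; so some bag has ≥ 4 vertices and tw(G) ≥ 3. Combining the bounds, tw(G) = 3.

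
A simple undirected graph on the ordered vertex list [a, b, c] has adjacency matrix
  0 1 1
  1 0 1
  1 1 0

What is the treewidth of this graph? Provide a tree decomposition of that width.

Treewidth 2.
One such decomposition:
Bags: B1 = {a, b, c}
Tree: (single bag)

A single bag containing all 3 vertices is trivially a valid decomposition of width 2. On the other hand G contains the 3-clique {a, b, c}. A clique must lie in a single bag of any decomposition, so no decomposition can have width below 2. Hence tw(G) = 2 exactly.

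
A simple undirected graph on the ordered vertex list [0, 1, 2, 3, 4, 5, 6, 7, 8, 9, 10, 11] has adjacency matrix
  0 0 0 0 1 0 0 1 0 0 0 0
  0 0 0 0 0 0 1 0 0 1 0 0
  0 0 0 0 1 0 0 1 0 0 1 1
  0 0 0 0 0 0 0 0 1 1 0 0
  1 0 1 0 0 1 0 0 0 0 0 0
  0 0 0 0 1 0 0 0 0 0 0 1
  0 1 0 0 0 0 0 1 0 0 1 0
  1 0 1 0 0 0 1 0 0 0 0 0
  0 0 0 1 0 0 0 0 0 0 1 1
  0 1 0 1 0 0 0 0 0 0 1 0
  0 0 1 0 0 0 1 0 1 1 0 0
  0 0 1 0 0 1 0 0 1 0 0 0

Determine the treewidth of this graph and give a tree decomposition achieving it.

Each bag holds 4 vertices, so the decomposition has width 3, which upper-bounds the treewidth. For the lower bound: the 4 vertex sets {0,4,5}, {7}, {2}, {6,8,10,11} are disjoint, each induces a connected subgraph, and every pair is joined by at least one edge of G. Contracting each set to a single vertex therefore yields K_{4} as a minor, and since treewidth is minor-monotone, tw(G) ≥ tw(K_{4}) = 3. Therefore the treewidth is 3.

Treewidth 3.
One such decomposition:
Bags: B1 = {0, 4, 5, 7}  B2 = {2, 4, 5, 7}  B3 = {2, 5, 7, 11}  B4 = {2, 6, 7, 11}  B5 = {2, 6, 10, 11}  B6 = {6, 8, 10, 11}  B7 = {1, 6, 8, 10}  B8 = {1, 8, 9, 10}  B9 = {1, 3, 8, 9}
Tree: B1–B2, B2–B3, B3–B4, B4–B5, B5–B6, B6–B7, B7–B8, B8–B9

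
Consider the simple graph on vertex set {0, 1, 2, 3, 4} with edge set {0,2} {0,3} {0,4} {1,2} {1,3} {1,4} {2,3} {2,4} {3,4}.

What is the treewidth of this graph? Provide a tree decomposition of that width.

Each bag holds 4 vertices, so the decomposition has width 3, which upper-bounds the treewidth. For the lower bound, the 4 vertices {0, 2, 3, 4} are pairwise adjacent, and any tree decomposition puts a clique entirely inside one bag — forcing width ≥ 3. Hence tw(G) = 3 exactly.

Treewidth 3.
One such decomposition:
Bags: B1 = {0, 2, 3, 4}  B2 = {1, 2, 3, 4}
Tree: B1–B2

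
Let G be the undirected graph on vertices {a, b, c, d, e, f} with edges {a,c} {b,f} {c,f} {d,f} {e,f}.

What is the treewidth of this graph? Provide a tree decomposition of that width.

Treewidth 1.
One optimal decomposition is:
Bags: B1 = {c, f}  B2 = {b, f}  B3 = {e, f}  B4 = {d, f}  B5 = {a, c}
Tree: B1–B2, B2–B3, B3–B4, B1–B5

Every bag has size at most 2, so the width is 2 − 1 = 1 and tw(G) ≤ 1. Since G has at least one edge (e.g. f–c), it is not an edgeless graph, so tw(G) ≥ 1. Hence tw(G) = 1 exactly.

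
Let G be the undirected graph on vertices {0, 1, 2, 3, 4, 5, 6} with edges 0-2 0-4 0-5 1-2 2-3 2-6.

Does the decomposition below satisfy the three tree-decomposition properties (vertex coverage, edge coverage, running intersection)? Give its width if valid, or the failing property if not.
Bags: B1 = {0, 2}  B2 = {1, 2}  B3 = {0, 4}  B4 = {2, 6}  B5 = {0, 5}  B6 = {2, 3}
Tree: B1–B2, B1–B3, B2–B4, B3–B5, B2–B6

Every vertex of G appears in some bag (union = {0, 1, 2, 3, 4, 5, 6}); every edge is covered by a bag; and for each vertex v the set of bags containing v is connected in the bag tree. The decomposition is therefore valid. The largest bag has 2 vertices, so the width is 1.

Yes; width 1.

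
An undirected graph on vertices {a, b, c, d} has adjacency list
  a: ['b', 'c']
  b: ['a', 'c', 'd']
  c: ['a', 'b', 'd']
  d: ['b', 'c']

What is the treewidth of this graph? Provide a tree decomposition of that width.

Treewidth 2.
One optimal decomposition is:
Bags: B1 = {b, c, d}  B2 = {a, b, c}
Tree: B1–B2

Each bag holds 3 vertices, so the decomposition has width 2, which upper-bounds the treewidth. Conversely, {b, c, d} is a clique of size 3, and the vertices of any clique must share a bag in every tree decomposition; so some bag has ≥ 3 vertices and tw(G) ≥ 2. Combining the bounds, tw(G) = 2.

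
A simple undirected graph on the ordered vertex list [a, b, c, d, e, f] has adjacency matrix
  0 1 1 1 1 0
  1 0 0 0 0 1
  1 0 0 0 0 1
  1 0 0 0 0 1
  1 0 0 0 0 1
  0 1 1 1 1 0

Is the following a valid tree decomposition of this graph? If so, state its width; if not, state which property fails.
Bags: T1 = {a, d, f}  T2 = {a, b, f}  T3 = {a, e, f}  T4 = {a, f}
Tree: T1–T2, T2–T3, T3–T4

No — vertex c appears in no bag.

A tree decomposition must satisfy three properties: every vertex lies in some bag; for every edge, both endpoints lie together in some bag; and for every vertex, the bags containing it form a connected subtree. Here vertex c appears in no bag, so the decomposition is invalid.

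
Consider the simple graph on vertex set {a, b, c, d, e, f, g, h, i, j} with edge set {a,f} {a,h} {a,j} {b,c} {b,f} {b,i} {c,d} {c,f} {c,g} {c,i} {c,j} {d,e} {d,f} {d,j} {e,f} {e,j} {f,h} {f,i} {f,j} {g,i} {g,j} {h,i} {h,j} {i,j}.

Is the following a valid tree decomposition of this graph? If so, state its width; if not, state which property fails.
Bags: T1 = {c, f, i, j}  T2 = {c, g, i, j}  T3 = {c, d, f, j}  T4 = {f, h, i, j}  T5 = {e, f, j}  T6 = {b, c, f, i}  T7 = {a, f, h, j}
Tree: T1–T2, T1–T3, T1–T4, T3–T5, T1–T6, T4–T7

No — edge (d,e) lies in no bag.

A tree decomposition must satisfy three properties: every vertex lies in some bag; for every edge, both endpoints lie together in some bag; and for every vertex, the bags containing it form a connected subtree. Here edge (d,e) lies in no bag, so the decomposition is invalid.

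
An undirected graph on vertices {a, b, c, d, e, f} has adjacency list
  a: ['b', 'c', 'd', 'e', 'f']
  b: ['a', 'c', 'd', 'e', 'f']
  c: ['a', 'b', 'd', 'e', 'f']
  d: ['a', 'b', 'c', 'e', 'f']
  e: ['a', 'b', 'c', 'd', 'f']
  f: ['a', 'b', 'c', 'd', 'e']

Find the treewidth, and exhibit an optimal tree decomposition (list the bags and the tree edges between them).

Treewidth 5.
One such decomposition:
Bags: B1 = {a, b, c, d, e, f}
Tree: (single bag)

With just one bag of size 6, the width is 6 − 1 = 5, so tw(G) ≤ 5. Conversely, {a, b, c, d, e, f} is a clique of size 6, and the vertices of any clique must share a bag in every tree decomposition; so some bag has ≥ 6 vertices and tw(G) ≥ 5. The upper and lower bounds meet at 5, so that is the treewidth.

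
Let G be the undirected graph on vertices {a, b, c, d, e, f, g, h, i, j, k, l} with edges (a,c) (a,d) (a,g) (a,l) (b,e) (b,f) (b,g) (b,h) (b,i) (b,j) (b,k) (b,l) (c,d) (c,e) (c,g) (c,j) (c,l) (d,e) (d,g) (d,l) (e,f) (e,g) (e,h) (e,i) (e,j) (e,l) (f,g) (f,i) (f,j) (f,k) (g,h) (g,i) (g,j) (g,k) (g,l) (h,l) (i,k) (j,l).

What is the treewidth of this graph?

A width-4 tree decomposition is:
Bags: B1 = {b, e, f, g, j}  B2 = {b, e, g, j, l}  B3 = {b, e, g, h, l}  B4 = {c, e, g, j, l}  B5 = {c, d, e, g, l}  B6 = {b, e, f, g, i}  B7 = {b, f, g, i, k}  B8 = {a, c, d, g, l}
Tree: B1–B2, B2–B3, B2–B4, B4–B5, B1–B6, B6–B7, B5–B8
The largest bag has 5 vertices, giving width 4; this decomposition certifies tw(G) ≤ 4. For the lower bound, the 5 vertices {c, d, e, g, l} are pairwise adjacent, and any tree decomposition puts a clique entirely inside one bag — forcing width ≥ 4. Combining the bounds, tw(G) = 4.

4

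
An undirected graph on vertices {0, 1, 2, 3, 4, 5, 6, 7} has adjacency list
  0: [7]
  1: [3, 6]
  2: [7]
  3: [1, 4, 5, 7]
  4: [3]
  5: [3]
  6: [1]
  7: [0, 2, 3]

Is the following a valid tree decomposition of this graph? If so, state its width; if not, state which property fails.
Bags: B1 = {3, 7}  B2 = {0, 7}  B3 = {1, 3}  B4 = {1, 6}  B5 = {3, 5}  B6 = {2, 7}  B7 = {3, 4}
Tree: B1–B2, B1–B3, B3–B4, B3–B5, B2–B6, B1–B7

Yes; width 1.

Every vertex of G appears in some bag (union = {0, 1, 2, 3, 4, 5, 6, 7}); every edge is covered by a bag; and for each vertex v the set of bags containing v is connected in the bag tree. The decomposition is therefore valid. The largest bag has 2 vertices, so the width is 1.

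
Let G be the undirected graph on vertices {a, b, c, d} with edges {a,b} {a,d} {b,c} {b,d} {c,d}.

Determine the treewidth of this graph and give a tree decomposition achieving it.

Each bag holds 3 vertices, so the decomposition has width 2, which upper-bounds the treewidth. For the lower bound, the 3 vertices {b, c, d} are pairwise adjacent, and any tree decomposition puts a clique entirely inside one bag — forcing width ≥ 2. Therefore the treewidth is 2.

Treewidth 2.
One optimal decomposition is:
Bags: B1 = {a, b, d}  B2 = {b, c, d}
Tree: B1–B2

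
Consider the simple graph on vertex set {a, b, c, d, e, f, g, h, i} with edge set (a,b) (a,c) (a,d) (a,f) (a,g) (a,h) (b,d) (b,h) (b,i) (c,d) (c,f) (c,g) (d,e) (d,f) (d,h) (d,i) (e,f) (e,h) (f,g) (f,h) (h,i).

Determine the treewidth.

3

A width-3 tree decomposition is:
Bags: B1 = {d, e, f, h}  B2 = {a, d, f, h}  B3 = {a, b, d, h}  B4 = {a, c, d, f}  B5 = {a, c, f, g}  B6 = {b, d, h, i}
Tree: B1–B2, B2–B3, B2–B4, B4–B5, B3–B6
Every bag has size at most 4, so the width is 4 − 1 = 3 and tw(G) ≤ 3. Conversely, {d, e, f, h} is a clique of size 4, and the vertices of any clique must share a bag in every tree decomposition; so some bag has ≥ 4 vertices and tw(G) ≥ 3. Hence tw(G) = 3 exactly.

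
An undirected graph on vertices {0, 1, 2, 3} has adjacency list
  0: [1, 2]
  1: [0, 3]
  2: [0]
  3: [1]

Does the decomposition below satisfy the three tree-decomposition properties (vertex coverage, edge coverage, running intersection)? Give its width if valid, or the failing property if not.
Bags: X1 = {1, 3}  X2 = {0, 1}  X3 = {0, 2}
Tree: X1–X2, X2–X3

Every vertex of G appears in some bag (union = {0, 1, 2, 3}); every edge is covered by a bag; and for each vertex v the set of bags containing v is connected in the bag tree. The decomposition is therefore valid. The largest bag has 2 vertices, so the width is 1.

Yes; width 1.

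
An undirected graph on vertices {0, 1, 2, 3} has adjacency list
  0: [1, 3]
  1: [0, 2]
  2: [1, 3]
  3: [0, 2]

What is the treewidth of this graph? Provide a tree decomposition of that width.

The largest bag has 3 vertices, giving width 2; this decomposition certifies tw(G) ≤ 2. For the lower bound, G contains the cycle 3–0–1–2–3, so G is not a forest; only forests have treewidth ≤ 1, hence tw(G) ≥ 2. Combining the bounds, tw(G) = 2.

Treewidth 2.
One such decomposition:
Bags: B1 = {0, 1, 3}  B2 = {1, 2, 3}
Tree: B1–B2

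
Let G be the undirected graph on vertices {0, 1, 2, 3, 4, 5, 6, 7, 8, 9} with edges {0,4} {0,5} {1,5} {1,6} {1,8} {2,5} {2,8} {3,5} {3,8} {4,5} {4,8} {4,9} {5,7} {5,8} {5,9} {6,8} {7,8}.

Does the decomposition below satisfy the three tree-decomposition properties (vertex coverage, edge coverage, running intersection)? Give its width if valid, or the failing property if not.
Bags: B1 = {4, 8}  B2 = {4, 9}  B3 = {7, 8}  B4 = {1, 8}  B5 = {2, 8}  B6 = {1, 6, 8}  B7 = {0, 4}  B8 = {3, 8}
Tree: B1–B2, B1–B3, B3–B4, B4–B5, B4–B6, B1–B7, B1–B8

A tree decomposition must satisfy three properties: every vertex lies in some bag; for every edge, both endpoints lie together in some bag; and for every vertex, the bags containing it form a connected subtree. Here vertex 5 appears in no bag, so the decomposition is invalid.

No — vertex 5 appears in no bag.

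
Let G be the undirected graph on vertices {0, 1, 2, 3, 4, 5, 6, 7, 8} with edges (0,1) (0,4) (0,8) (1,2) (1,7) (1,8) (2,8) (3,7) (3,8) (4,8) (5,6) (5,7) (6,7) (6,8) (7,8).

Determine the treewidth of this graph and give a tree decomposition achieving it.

Every bag has size at most 3, so the width is 3 − 1 = 2 and tw(G) ≤ 2. For the lower bound, the 3 vertices {0, 1, 8} are pairwise adjacent, and any tree decomposition puts a clique entirely inside one bag — forcing width ≥ 2. Combining the bounds, tw(G) = 2.

Treewidth 2.
One optimal decomposition is:
Bags: B1 = {1, 7, 8}  B2 = {0, 1, 8}  B3 = {1, 2, 8}  B4 = {3, 7, 8}  B5 = {6, 7, 8}  B6 = {0, 4, 8}  B7 = {5, 6, 7}
Tree: B1–B2, B1–B3, B1–B4, B1–B5, B2–B6, B5–B7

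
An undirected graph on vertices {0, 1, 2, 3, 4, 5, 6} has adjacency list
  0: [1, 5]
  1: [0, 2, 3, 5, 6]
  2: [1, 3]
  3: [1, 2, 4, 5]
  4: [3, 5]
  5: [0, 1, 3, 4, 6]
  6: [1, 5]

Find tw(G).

2

A width-2 tree decomposition is:
Bags: B1 = {1, 5, 6}  B2 = {1, 3, 5}  B3 = {0, 1, 5}  B4 = {1, 2, 3}  B5 = {3, 4, 5}
Tree: B1–B2, B1–B3, B2–B4, B2–B5
Each bag holds 3 vertices, so the decomposition has width 2, which upper-bounds the treewidth. On the other hand G contains the 3-clique {1, 2, 3}. A clique must lie in a single bag of any decomposition, so no decomposition can have width below 2. Combining the bounds, tw(G) = 2.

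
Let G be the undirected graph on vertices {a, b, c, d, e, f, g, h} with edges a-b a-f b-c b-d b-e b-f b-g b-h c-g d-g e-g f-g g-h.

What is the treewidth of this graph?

A width-2 tree decomposition is:
Bags: B1 = {b, e, g}  B2 = {b, c, g}  B3 = {b, d, g}  B4 = {b, f, g}  B5 = {a, b, f}  B6 = {b, g, h}
Tree: B1–B2, B2–B3, B1–B4, B4–B5, B3–B6
Each bag holds 3 vertices, so the decomposition has width 2, which upper-bounds the treewidth. On the other hand G contains the 3-clique {b, d, g}. A clique must lie in a single bag of any decomposition, so no decomposition can have width below 2. Combining the bounds, tw(G) = 2.

2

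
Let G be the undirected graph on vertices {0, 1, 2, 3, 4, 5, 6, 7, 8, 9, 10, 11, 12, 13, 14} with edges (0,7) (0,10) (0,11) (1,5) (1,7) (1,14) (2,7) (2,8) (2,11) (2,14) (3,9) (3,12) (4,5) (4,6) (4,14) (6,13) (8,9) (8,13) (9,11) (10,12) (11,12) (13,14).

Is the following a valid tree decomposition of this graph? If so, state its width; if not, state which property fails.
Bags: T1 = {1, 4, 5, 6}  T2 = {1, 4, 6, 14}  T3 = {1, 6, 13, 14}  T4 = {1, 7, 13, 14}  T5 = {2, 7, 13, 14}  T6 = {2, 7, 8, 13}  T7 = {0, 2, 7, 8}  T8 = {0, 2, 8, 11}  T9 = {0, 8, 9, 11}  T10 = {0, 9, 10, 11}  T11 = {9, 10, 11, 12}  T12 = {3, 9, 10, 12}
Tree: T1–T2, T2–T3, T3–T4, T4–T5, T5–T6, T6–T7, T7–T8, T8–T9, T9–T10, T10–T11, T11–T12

Yes; width 3.

Checking the three conditions: (i) the bags cover all of {0, 1, 2, 3, 4, 5, 6, 7, 8, 9, 10, 11, 12, 13, 14}; (ii) for each edge, some bag contains both endpoints; (iii) the bags containing any fixed vertex form a subtree. All hold, so the decomposition is valid with width 4 − 1 = 3.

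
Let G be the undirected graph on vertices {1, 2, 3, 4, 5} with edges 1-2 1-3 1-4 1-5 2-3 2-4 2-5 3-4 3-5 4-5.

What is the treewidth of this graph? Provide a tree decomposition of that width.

A single bag containing all 5 vertices is trivially a valid decomposition of width 4. For the lower bound, the 5 vertices {1, 2, 3, 4, 5} are pairwise adjacent, and any tree decomposition puts a clique entirely inside one bag — forcing width ≥ 4. Combining the bounds, tw(G) = 4.

Treewidth 4.
One optimal decomposition is:
Bags: B1 = {1, 2, 3, 4, 5}
Tree: (single bag)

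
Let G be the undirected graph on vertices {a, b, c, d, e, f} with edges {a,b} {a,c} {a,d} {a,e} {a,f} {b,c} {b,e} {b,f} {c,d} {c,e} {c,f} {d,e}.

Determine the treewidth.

3

A width-3 tree decomposition is:
Bags: B1 = {a, b, c, e}  B2 = {a, b, c, f}  B3 = {a, c, d, e}
Tree: B1–B2, B1–B3
Every bag has size at most 4, so the width is 4 − 1 = 3 and tw(G) ≤ 3. On the other hand G contains the 4-clique {a, c, d, e}. A clique must lie in a single bag of any decomposition, so no decomposition can have width below 3. Combining the bounds, tw(G) = 3.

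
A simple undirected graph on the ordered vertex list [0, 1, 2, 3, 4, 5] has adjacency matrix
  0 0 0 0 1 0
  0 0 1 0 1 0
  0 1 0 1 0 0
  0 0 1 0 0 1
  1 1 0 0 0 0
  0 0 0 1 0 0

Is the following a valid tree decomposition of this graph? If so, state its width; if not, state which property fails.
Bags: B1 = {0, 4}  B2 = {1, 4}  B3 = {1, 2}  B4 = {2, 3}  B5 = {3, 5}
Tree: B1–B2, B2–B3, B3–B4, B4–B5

Yes; width 1.

Every vertex of G appears in some bag (union = {0, 1, 2, 3, 4, 5}); every edge is covered by a bag; and for each vertex v the set of bags containing v is connected in the bag tree. The decomposition is therefore valid. The largest bag has 2 vertices, so the width is 1.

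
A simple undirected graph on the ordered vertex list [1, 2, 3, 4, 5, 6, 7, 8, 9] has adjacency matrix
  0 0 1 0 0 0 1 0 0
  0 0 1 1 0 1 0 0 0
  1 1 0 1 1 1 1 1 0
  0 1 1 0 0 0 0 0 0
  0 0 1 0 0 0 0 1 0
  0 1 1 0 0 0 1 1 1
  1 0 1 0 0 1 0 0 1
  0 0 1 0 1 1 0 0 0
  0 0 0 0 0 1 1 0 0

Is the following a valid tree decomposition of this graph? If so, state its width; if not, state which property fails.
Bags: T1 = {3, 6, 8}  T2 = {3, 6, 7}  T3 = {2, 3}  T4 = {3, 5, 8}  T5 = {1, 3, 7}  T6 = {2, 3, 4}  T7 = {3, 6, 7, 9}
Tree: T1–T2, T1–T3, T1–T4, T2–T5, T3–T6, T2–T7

A tree decomposition must satisfy three properties: every vertex lies in some bag; for every edge, both endpoints lie together in some bag; and for every vertex, the bags containing it form a connected subtree. Here edge (6,2) lies in no bag, so the decomposition is invalid.

No — edge (6,2) lies in no bag.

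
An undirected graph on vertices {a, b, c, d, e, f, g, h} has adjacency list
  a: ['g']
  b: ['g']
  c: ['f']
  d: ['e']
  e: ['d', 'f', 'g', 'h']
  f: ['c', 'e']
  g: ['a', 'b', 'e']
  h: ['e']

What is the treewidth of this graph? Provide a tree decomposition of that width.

Treewidth 1.
One optimal decomposition is:
Bags: B1 = {e, g}  B2 = {e, h}  B3 = {e, f}  B4 = {b, g}  B5 = {a, g}  B6 = {c, f}  B7 = {d, e}
Tree: B1–B2, B2–B3, B1–B4, B4–B5, B3–B6, B3–B7

Each bag holds 2 vertices, so the decomposition has width 1, which upper-bounds the treewidth. Since G has at least one edge (e.g. g–e), it is not an edgeless graph, so tw(G) ≥ 1. The upper and lower bounds meet at 1, so that is the treewidth.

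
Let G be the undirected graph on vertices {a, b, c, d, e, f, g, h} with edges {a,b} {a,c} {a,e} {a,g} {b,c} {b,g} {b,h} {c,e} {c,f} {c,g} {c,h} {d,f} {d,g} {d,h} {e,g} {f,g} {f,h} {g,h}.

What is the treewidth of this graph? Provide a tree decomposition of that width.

Every bag has size at most 4, so the width is 4 − 1 = 3 and tw(G) ≤ 3. For the lower bound, the 4 vertices {d, f, g, h} are pairwise adjacent, and any tree decomposition puts a clique entirely inside one bag — forcing width ≥ 3. Combining the bounds, tw(G) = 3.

Treewidth 3.
Bags: B1 = {a, b, c, g}  B2 = {a, c, e, g}  B3 = {b, c, g, h}  B4 = {c, f, g, h}  B5 = {d, f, g, h}
Tree: B1–B2, B1–B3, B3–B4, B4–B5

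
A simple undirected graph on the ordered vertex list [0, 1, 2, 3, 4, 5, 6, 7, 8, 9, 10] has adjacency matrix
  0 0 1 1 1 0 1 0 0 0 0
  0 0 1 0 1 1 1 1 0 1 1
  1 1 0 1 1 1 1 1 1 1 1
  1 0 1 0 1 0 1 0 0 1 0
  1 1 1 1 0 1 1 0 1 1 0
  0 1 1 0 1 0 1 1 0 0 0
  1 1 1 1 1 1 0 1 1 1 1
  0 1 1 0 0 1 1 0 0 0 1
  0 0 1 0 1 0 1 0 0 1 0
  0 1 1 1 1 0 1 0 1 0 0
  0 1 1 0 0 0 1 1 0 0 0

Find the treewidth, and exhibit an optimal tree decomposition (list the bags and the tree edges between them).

Treewidth 4.
Bags: B1 = {2, 4, 6, 8, 9}  B2 = {1, 2, 4, 6, 9}  B3 = {1, 2, 4, 5, 6}  B4 = {2, 3, 4, 6, 9}  B5 = {0, 2, 3, 4, 6}  B6 = {1, 2, 5, 6, 7}  B7 = {1, 2, 6, 7, 10}
Tree: B1–B2, B2–B3, B2–B4, B4–B5, B3–B6, B6–B7

The largest bag has 5 vertices, giving width 4; this decomposition certifies tw(G) ≤ 4. On the other hand G contains the 5-clique {1, 2, 6, 7, 10}. A clique must lie in a single bag of any decomposition, so no decomposition can have width below 4. Hence tw(G) = 4 exactly.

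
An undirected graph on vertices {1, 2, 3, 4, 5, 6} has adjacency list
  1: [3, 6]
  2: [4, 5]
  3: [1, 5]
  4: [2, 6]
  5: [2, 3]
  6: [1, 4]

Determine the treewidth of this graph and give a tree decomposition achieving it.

Treewidth 2.
One optimal decomposition is:
Bags: B1 = {2, 3, 5}  B2 = {2, 3, 4}  B3 = {3, 4, 6}  B4 = {1, 3, 6}
Tree: B1–B2, B2–B3, B3–B4

Every bag has size at most 3, so the width is 3 − 1 = 2 and tw(G) ≤ 2. Since 3–5–2–4–6–1–3 is a cycle in G, G is not acyclic. Forests are exactly the graphs of treewidth ≤ 1, so tw(G) ≥ 2. Combining the bounds, tw(G) = 2.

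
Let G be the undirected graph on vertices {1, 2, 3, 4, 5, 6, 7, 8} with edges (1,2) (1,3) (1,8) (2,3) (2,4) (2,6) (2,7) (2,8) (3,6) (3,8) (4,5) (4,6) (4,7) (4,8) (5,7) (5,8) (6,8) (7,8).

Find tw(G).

A width-3 tree decomposition is:
Bags: B1 = {2, 3, 6, 8}  B2 = {2, 4, 6, 8}  B3 = {1, 2, 3, 8}  B4 = {2, 4, 7, 8}  B5 = {4, 5, 7, 8}
Tree: B1–B2, B1–B3, B2–B4, B4–B5
The largest bag has 4 vertices, giving width 3; this decomposition certifies tw(G) ≤ 3. For the lower bound, the 4 vertices {1, 2, 3, 8} are pairwise adjacent, and any tree decomposition puts a clique entirely inside one bag — forcing width ≥ 3. Hence tw(G) = 3 exactly.

3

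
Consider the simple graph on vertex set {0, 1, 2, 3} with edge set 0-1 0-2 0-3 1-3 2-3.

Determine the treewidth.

2

A width-2 tree decomposition is:
Bags: B1 = {0, 1, 3}  B2 = {0, 2, 3}
Tree: B1–B2
Every bag has size at most 3, so the width is 3 − 1 = 2 and tw(G) ≤ 2. On the other hand G contains the 3-clique {0, 1, 3}. A clique must lie in a single bag of any decomposition, so no decomposition can have width below 2. Hence tw(G) = 2 exactly.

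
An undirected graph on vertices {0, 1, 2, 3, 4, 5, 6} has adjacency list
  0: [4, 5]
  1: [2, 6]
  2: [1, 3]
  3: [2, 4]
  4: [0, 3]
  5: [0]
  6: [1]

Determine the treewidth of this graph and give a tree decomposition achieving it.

The largest bag has 2 vertices, giving width 1; this decomposition certifies tw(G) ≤ 1. Any graph with an edge has treewidth ≥ 1, and G has the edge 6–1. Combining the bounds, tw(G) = 1.

Treewidth 1.
Bags: B1 = {1, 6}  B2 = {1, 2}  B3 = {2, 3}  B4 = {3, 4}  B5 = {0, 4}  B6 = {0, 5}
Tree: B1–B2, B2–B3, B3–B4, B4–B5, B5–B6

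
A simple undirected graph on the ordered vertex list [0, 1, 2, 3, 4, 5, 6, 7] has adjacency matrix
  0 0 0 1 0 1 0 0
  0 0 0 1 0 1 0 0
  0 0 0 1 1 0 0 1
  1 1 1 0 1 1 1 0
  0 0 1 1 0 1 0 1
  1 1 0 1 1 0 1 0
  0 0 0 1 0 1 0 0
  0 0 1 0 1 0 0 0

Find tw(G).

A width-2 tree decomposition is:
Bags: B1 = {3, 5, 6}  B2 = {1, 3, 5}  B3 = {3, 4, 5}  B4 = {2, 3, 4}  B5 = {0, 3, 5}  B6 = {2, 4, 7}
Tree: B1–B2, B2–B3, B3–B4, B3–B5, B4–B6
Every bag has size at most 3, so the width is 3 − 1 = 2 and tw(G) ≤ 2. On the other hand G contains the 3-clique {2, 3, 4}. A clique must lie in a single bag of any decomposition, so no decomposition can have width below 2. Therefore the treewidth is 2.

2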